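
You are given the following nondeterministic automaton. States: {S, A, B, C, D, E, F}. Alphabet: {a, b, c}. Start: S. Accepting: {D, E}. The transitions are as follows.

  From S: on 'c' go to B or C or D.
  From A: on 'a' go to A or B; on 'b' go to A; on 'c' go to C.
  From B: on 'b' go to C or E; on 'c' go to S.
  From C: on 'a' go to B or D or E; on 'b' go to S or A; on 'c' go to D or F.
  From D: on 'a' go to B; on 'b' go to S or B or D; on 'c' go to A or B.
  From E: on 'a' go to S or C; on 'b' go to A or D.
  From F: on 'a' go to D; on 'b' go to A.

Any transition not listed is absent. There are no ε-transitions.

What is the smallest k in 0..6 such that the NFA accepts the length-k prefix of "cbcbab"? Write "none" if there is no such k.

1

Start in {S}.
Read 'c': S→{B, C, D}; now {B, C, D}.
None of the earlier sets intersect F, but {B, C, D} does.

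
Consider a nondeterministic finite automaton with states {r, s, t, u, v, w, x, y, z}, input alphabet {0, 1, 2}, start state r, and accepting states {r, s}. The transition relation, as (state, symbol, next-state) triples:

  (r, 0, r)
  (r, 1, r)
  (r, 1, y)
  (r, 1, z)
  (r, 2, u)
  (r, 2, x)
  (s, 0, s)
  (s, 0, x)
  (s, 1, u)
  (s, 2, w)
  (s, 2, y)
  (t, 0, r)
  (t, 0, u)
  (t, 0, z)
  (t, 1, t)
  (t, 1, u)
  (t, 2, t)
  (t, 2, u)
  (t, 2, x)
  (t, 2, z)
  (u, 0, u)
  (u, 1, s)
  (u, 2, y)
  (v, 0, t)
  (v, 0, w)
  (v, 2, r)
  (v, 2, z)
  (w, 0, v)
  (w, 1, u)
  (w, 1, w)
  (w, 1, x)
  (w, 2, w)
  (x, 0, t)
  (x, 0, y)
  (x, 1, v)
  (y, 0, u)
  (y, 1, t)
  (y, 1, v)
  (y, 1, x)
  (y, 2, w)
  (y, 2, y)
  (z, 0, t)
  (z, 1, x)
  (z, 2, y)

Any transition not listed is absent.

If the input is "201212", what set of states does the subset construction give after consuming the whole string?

{r, t, u, w, x, y, z}

Start in {r}.
Read '2': r→{u, x}; now {u, x}.
Read '0': u→{u}, x→{t, y}; now {t, u, y}.
Read '1': t→{t, u}, u→{s}, y→{t, v, x}; now {s, t, u, v, x}.
Read '2': s→{w, y}, t→{t, u, x, z}, u→{y}, v→{r, z}, x→∅; now {r, t, u, w, x, y, z}.
Read '1': r→{r, y, z}, t→{t, u}, u→{s}, w→{u, w, x}, x→{v}, y→{t, v, x}, z→{x}; now {r, s, t, u, v, w, x, y, z}.
Read '2': r→{u, x}, s→{w, y}, t→{t, u, x, z}, u→{y}, v→{r, z}, w→{w}, x→∅, y→{w, y}, z→{y}; now {r, t, u, w, x, y, z}.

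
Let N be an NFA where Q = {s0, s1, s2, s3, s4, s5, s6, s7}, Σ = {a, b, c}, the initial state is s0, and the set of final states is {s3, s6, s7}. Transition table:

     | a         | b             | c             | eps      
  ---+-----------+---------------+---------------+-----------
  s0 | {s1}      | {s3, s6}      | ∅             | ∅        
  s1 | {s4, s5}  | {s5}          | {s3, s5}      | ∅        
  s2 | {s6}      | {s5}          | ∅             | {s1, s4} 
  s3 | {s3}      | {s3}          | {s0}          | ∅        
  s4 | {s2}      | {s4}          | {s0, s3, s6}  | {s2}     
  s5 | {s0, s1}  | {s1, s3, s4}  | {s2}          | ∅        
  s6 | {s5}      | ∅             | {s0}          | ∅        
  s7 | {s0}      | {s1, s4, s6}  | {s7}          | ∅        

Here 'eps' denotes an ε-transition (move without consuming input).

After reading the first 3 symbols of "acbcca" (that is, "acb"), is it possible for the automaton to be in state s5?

Start in {s0}.
Read 'a': {s0} → {s1}.
Read 'c': {s1} → {s3, s5}.
Read 'b': {s3, s5} → {s1, s2, s3, s4}.
State s5 is not in {s1, s2, s3, s4}.

No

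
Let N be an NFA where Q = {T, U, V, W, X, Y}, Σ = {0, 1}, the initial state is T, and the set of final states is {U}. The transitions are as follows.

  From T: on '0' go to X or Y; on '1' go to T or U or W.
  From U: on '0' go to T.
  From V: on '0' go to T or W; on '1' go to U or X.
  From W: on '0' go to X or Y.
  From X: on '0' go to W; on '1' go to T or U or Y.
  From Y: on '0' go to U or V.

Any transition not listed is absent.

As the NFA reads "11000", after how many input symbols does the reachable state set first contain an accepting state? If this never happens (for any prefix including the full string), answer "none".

1

Start in {T}.
Read '1': {T} → {T, U, W}.
None of the earlier sets intersect F, but {T, U, W} does.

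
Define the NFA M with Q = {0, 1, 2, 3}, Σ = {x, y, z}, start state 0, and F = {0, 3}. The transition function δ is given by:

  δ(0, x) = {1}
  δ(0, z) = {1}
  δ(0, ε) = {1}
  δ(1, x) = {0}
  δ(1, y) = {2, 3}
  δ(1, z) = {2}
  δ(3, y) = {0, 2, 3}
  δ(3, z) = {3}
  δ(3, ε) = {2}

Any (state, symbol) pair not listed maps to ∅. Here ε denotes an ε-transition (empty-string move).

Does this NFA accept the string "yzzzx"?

Start: ε-closure({0}) = {0, 1}.
Read 'y': {0, 1} → {2, 3}.
Read 'z': {2, 3} → {2, 3}.
Read 'z': {2, 3} → {2, 3}.
Read 'z': {2, 3} → {2, 3}.
Read 'x': {2, 3} → ∅.
The final set ∅ contains no accepting state.

No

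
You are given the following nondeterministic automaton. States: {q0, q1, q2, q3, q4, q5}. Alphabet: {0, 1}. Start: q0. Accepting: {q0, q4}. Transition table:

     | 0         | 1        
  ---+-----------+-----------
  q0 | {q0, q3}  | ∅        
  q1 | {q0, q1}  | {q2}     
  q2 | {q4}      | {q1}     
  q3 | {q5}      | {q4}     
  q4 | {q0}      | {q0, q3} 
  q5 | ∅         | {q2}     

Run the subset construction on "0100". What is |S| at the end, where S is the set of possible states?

2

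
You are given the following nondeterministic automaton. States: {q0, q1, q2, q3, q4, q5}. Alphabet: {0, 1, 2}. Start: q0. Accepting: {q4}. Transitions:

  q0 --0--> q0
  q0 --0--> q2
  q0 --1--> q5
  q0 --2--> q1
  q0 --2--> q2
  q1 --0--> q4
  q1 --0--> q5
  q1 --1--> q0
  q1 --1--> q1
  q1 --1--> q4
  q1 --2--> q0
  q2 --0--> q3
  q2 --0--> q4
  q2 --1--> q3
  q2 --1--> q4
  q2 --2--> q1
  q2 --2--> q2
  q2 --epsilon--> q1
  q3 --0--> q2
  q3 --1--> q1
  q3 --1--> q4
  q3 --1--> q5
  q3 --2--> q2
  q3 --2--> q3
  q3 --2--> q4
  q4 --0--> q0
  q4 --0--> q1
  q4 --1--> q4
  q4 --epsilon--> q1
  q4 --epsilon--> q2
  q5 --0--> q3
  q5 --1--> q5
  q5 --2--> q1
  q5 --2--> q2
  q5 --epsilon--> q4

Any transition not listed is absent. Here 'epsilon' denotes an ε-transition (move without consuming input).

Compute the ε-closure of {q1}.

{q1}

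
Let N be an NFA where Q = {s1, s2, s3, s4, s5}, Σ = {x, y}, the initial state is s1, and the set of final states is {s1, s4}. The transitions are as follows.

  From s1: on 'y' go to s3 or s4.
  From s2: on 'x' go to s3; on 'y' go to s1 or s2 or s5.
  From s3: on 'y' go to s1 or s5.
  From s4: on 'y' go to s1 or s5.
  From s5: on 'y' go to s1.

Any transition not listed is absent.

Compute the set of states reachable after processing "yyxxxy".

∅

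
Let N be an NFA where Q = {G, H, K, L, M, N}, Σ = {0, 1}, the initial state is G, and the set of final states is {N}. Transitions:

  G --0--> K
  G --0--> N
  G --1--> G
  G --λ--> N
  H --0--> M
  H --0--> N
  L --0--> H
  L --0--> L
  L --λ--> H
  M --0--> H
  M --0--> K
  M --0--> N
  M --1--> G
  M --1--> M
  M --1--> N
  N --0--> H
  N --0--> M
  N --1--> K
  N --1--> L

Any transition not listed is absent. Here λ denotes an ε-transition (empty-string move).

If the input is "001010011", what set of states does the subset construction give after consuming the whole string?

{G, H, K, L, M, N}

Start: ε-closure({G}) = {G, N}.
Read '0': {G, N} → {H, K, M, N}.
Read '0': {H, K, M, N} → {H, K, M, N}.
Read '1': {H, K, M, N} → {G, H, K, L, M, N}.
Read '0': {G, H, K, L, M, N} → {H, K, L, M, N}.
Read '1': {H, K, L, M, N} → {G, H, K, L, M, N}.
Read '0': {G, H, K, L, M, N} → {H, K, L, M, N}.
Read '0': {H, K, L, M, N} → {H, K, L, M, N}.
Read '1': {H, K, L, M, N} → {G, H, K, L, M, N}.
Read '1': {G, H, K, L, M, N} → {G, H, K, L, M, N}.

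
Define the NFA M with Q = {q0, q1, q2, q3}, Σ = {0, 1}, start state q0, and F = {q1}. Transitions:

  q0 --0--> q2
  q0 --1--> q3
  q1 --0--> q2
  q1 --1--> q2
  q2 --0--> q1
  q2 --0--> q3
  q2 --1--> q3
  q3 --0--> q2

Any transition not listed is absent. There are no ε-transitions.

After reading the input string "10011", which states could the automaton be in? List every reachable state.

Start in {q0}.
Read '1': {q0} → {q3}.
Read '0': {q3} → {q2}.
Read '0': {q2} → {q1, q3}.
Read '1': {q1, q3} → {q2}.
Read '1': {q2} → {q3}.

{q3}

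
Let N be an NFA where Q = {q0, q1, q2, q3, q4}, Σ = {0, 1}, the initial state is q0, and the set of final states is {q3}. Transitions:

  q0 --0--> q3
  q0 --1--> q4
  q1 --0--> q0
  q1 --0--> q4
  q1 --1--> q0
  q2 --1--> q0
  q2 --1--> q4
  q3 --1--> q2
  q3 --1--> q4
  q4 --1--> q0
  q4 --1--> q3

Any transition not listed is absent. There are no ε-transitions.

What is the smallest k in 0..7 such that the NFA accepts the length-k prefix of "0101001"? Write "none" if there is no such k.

Start in {q0}.
Read '0': {q0} → {q3}.
None of the earlier sets intersect F, but {q3} does.

1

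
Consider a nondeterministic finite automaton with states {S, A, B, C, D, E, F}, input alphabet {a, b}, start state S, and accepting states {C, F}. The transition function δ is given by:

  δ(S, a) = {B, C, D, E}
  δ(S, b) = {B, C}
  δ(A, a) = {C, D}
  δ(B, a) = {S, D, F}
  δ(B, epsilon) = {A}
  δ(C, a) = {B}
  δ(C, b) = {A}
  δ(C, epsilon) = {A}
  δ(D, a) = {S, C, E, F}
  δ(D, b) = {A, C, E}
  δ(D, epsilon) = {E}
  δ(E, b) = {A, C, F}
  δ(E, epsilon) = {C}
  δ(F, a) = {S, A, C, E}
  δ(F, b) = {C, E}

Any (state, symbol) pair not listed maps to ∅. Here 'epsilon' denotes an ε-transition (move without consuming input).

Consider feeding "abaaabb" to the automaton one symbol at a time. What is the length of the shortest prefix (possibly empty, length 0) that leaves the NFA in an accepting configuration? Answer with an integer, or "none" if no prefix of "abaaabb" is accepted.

1

Start in {S}.
Read 'a': {S} → {A, B, C, D, E}.
None of the earlier sets intersect F, but {A, B, C, D, E} does.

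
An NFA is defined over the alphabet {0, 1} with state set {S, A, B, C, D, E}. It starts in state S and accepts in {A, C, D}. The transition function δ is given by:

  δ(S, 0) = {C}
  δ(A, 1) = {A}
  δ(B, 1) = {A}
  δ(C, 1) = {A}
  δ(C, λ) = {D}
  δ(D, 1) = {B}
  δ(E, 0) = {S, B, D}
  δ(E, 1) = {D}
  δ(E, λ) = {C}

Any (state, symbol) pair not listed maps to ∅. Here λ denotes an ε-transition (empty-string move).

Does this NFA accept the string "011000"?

No

Start in {S}.
Read '0': {S} → {C, D}.
Read '1': {C, D} → {A, B}.
Read '1': {A, B} → {A}.
Read '0': {A} → ∅.
The set is empty and remains empty for the remaining 2 symbols.
The final set ∅ contains no accepting state.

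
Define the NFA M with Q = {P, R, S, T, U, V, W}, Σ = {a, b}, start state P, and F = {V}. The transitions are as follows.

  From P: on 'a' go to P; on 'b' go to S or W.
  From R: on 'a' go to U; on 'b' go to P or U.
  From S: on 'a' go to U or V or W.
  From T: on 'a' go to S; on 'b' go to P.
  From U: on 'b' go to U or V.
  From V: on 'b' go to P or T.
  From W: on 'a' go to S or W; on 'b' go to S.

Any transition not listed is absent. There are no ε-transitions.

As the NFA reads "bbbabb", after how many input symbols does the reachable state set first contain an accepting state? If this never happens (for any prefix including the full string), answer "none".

none

Start in {P}.
Read 'b': P→{S, W}; now {S, W}.
Read 'b': S→∅, W→{S}; now {S}.
Read 'b': S→∅; now ∅.
The set is empty and remains empty for the remaining 3 symbols.
No reachable set along the way intersects F.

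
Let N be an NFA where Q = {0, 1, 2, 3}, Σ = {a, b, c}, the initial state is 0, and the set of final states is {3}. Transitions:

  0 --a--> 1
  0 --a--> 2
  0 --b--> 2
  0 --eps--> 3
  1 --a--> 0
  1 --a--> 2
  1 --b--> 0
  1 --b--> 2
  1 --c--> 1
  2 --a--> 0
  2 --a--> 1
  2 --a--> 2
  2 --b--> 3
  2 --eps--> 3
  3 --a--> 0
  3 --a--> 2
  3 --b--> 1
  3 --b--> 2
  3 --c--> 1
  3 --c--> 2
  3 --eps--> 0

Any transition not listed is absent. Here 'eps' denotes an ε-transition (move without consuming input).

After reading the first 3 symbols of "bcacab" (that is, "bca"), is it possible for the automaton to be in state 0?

Start: ε-closure({0}) = {0, 3}.
Read 'b': 0→{2}, 3→{1, 2}; union {1, 2}; ε-closure = {0, 1, 2, 3}.
Read 'c': 0→∅, 1→{1}, 2→∅, 3→{1, 2}; union {1, 2}; ε-closure = {0, 1, 2, 3}.
Read 'a': 0→{1, 2}, 1→{0, 2}, 2→{0, 1, 2}, 3→{0, 2}; union {0, 1, 2}; ε-closure = {0, 1, 2, 3}.
State 0 is in {0, 1, 2, 3}.

Yes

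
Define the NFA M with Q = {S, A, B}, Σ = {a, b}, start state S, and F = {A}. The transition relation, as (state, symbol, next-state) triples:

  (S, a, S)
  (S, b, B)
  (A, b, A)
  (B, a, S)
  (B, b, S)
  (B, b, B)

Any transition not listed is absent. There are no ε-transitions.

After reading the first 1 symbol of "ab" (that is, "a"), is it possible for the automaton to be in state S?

Yes

Start in {S}.
Read 'a': {S} → {S}.
State S is in {S}.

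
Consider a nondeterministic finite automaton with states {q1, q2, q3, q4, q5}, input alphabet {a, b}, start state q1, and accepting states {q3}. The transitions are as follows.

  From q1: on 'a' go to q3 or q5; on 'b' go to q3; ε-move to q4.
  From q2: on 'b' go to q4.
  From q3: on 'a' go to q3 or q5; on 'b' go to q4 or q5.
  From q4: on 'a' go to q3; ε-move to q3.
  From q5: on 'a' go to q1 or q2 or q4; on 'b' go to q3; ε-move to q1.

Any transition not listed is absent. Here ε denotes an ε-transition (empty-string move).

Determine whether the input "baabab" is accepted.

Start: ε-closure({q1}) = {q1, q3, q4}.
Read 'b': {q1, q3, q4} → {q1, q3, q4, q5}.
Read 'a': {q1, q3, q4, q5} → {q1, q2, q3, q4, q5}.
Read 'a': {q1, q2, q3, q4, q5} → {q1, q2, q3, q4, q5}.
Read 'b': {q1, q2, q3, q4, q5} → {q1, q3, q4, q5}.
Read 'a': {q1, q3, q4, q5} → {q1, q2, q3, q4, q5}.
Read 'b': {q1, q2, q3, q4, q5} → {q1, q3, q4, q5}.
The final set {q1, q3, q4, q5} contains the accepting state q3.

Yes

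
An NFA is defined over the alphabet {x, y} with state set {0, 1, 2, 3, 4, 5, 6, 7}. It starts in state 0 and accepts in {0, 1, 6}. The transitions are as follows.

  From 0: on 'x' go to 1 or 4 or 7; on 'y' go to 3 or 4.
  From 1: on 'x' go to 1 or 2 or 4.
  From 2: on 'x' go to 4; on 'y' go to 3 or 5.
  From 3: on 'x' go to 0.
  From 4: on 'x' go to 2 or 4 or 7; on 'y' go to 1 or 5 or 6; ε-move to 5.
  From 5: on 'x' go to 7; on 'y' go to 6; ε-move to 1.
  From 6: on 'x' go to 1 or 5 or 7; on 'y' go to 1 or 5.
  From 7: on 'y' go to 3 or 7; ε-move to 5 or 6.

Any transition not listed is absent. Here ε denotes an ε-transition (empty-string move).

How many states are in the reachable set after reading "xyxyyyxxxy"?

Start in {0}.
Read 'x': 0→{1, 4, 7}; union {1, 4, 7}; ε-closure = {1, 4, 5, 6, 7}.
Read 'y': 1→∅, 4→{1, 5, 6}, 5→{6}, 6→{1, 5}, 7→{3, 7}; now {1, 3, 5, 6, 7}.
Read 'x': 1→{1, 2, 4}, 3→{0}, 5→{7}, 6→{1, 5, 7}, 7→∅; union {0, 1, 2, 4, 5, 7}; ε-closure = {0, 1, 2, 4, 5, 6, 7}.
Read 'y': 0→{3, 4}, 1→∅, 2→{3, 5}, 4→{1, 5, 6}, 5→{6}, 6→{1, 5}, 7→{3, 7}; now {1, 3, 4, 5, 6, 7}.
Read 'y': 1→∅, 3→∅, 4→{1, 5, 6}, 5→{6}, 6→{1, 5}, 7→{3, 7}; now {1, 3, 5, 6, 7}.
Read 'y': 1→∅, 3→∅, 5→{6}, 6→{1, 5}, 7→{3, 7}; now {1, 3, 5, 6, 7}.
Read 'x': 1→{1, 2, 4}, 3→{0}, 5→{7}, 6→{1, 5, 7}, 7→∅; union {0, 1, 2, 4, 5, 7}; ε-closure = {0, 1, 2, 4, 5, 6, 7}.
Read 'x': 0→{1, 4, 7}, 1→{1, 2, 4}, 2→{4}, 4→{2, 4, 7}, 5→{7}, 6→{1, 5, 7}, 7→∅; union {1, 2, 4, 5, 7}; ε-closure = {1, 2, 4, 5, 6, 7}.
Read 'x': 1→{1, 2, 4}, 2→{4}, 4→{2, 4, 7}, 5→{7}, 6→{1, 5, 7}, 7→∅; union {1, 2, 4, 5, 7}; ε-closure = {1, 2, 4, 5, 6, 7}.
Read 'y': 1→∅, 2→{3, 5}, 4→{1, 5, 6}, 5→{6}, 6→{1, 5}, 7→{3, 7}; now {1, 3, 5, 6, 7}.
That set has 5 states.

5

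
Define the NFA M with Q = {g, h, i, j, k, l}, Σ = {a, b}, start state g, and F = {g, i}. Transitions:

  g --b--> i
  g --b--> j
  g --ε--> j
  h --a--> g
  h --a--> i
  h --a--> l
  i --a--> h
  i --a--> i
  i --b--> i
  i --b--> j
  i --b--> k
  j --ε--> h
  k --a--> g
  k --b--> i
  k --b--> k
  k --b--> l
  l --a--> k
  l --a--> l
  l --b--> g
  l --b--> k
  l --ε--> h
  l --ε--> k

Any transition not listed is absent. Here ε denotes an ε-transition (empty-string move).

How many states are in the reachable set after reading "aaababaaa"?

6

Start: ε-closure({g}) = {g, h, j}.
Read 'a': {g, h, j} → {g, h, i, j, k, l}.
Read 'a': {g, h, i, j, k, l} → {g, h, i, j, k, l}.
Read 'a': {g, h, i, j, k, l} → {g, h, i, j, k, l}.
Read 'b': {g, h, i, j, k, l} → {g, h, i, j, k, l}.
Read 'a': {g, h, i, j, k, l} → {g, h, i, j, k, l}.
Read 'b': {g, h, i, j, k, l} → {g, h, i, j, k, l}.
Read 'a': {g, h, i, j, k, l} → {g, h, i, j, k, l}.
Read 'a': {g, h, i, j, k, l} → {g, h, i, j, k, l}.
Read 'a': {g, h, i, j, k, l} → {g, h, i, j, k, l}.
That set has 6 states.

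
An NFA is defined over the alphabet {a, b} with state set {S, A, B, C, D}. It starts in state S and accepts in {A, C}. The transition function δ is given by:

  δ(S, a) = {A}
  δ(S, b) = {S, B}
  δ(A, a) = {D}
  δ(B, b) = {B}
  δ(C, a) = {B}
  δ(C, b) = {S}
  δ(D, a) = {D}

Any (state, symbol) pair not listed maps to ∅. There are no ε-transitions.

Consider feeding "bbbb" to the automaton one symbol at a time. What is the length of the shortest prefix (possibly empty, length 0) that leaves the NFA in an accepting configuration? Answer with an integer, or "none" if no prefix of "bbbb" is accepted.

none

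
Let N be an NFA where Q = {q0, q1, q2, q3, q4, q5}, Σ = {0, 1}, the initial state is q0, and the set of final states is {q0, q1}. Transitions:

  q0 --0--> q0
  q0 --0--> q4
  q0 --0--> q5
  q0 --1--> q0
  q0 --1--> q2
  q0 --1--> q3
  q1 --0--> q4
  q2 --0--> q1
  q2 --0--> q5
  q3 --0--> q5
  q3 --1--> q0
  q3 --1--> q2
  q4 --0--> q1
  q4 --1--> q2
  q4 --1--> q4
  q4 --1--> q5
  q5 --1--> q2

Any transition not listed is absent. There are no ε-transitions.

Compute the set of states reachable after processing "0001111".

{q0, q2, q3, q4, q5}

Start in {q0}.
Read '0': {q0} → {q0, q4, q5}.
Read '0': {q0, q4, q5} → {q0, q1, q4, q5}.
Read '0': {q0, q1, q4, q5} → {q0, q1, q4, q5}.
Read '1': {q0, q1, q4, q5} → {q0, q2, q3, q4, q5}.
Read '1': {q0, q2, q3, q4, q5} → {q0, q2, q3, q4, q5}.
Read '1': {q0, q2, q3, q4, q5} → {q0, q2, q3, q4, q5}.
Read '1': {q0, q2, q3, q4, q5} → {q0, q2, q3, q4, q5}.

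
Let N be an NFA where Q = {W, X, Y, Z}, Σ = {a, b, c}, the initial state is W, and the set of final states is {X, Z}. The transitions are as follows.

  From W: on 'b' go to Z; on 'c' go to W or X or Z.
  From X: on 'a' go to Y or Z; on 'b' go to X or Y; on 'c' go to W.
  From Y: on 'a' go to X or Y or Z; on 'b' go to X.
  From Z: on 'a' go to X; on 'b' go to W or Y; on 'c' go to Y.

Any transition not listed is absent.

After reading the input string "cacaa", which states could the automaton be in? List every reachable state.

{X, Y, Z}

Start in {W}.
Read 'c': W→{W, X, Z}; now {W, X, Z}.
Read 'a': W→∅, X→{Y, Z}, Z→{X}; now {X, Y, Z}.
Read 'c': X→{W}, Y→∅, Z→{Y}; now {W, Y}.
Read 'a': W→∅, Y→{X, Y, Z}; now {X, Y, Z}.
Read 'a': X→{Y, Z}, Y→{X, Y, Z}, Z→{X}; now {X, Y, Z}.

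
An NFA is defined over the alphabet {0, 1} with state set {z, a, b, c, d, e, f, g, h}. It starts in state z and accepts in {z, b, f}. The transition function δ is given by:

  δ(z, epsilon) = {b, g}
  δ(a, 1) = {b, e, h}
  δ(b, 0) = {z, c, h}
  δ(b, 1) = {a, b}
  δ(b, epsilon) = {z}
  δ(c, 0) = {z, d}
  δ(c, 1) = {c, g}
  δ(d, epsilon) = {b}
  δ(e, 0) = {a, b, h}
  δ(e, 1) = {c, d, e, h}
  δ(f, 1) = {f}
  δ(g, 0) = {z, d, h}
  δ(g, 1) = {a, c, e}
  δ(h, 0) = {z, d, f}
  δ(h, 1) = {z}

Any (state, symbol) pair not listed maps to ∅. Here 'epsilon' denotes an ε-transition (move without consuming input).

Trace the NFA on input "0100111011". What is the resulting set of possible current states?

Start: ε-closure({z}) = {z, b, g}.
Read '0': {z, b, g} → {z, b, c, d, g, h}.
Read '1': {z, b, c, d, g, h} → {z, a, b, c, e, g}.
Read '0': {z, a, b, c, e, g} → {z, a, b, c, d, g, h}.
Read '0': {z, a, b, c, d, g, h} → {z, b, c, d, f, g, h}.
Read '1': {z, b, c, d, f, g, h} → {z, a, b, c, e, f, g}.
Read '1': {z, a, b, c, e, f, g} → {z, a, b, c, d, e, f, g, h}.
Read '1': {z, a, b, c, d, e, f, g, h} → {z, a, b, c, d, e, f, g, h}.
Read '0': {z, a, b, c, d, e, f, g, h} → {z, a, b, c, d, f, g, h}.
Read '1': {z, a, b, c, d, f, g, h} → {z, a, b, c, e, f, g, h}.
Read '1': {z, a, b, c, e, f, g, h} → {z, a, b, c, d, e, f, g, h}.

{z, a, b, c, d, e, f, g, h}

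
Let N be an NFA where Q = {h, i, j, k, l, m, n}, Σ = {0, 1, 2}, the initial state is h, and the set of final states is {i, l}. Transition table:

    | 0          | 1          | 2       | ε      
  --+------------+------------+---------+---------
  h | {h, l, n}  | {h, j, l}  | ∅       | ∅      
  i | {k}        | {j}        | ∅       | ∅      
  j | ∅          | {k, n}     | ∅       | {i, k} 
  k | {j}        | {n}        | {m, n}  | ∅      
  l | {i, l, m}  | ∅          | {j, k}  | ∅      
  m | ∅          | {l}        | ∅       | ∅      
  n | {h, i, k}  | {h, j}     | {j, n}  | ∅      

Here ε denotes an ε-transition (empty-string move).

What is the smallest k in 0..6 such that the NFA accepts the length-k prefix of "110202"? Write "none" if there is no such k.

1

Start in {h}.
Read '1': h→{h, j, l}; union {h, j, l}; ε-closure = {h, i, j, k, l}.
None of the earlier sets intersect F, but {h, i, j, k, l} does.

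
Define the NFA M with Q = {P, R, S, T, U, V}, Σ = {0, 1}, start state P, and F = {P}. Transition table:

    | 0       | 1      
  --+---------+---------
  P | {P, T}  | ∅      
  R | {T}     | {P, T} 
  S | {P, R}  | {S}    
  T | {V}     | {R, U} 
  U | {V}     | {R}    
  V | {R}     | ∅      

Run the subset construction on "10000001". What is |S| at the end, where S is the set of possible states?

Start in {P}.
Read '1': {P} → ∅.
The set is empty and remains empty for the remaining 7 symbols.
That set has 0 states.

0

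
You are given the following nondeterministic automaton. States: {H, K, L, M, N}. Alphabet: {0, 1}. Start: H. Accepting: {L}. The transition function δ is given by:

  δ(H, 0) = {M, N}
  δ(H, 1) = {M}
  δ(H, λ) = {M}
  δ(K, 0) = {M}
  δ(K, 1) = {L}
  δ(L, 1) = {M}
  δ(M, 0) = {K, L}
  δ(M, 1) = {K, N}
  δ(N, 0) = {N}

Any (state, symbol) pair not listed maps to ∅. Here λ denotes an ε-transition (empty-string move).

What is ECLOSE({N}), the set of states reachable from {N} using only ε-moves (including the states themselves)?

{N}

Begin with {N}.
No ε-moves leave this set, so the closure equals the set itself.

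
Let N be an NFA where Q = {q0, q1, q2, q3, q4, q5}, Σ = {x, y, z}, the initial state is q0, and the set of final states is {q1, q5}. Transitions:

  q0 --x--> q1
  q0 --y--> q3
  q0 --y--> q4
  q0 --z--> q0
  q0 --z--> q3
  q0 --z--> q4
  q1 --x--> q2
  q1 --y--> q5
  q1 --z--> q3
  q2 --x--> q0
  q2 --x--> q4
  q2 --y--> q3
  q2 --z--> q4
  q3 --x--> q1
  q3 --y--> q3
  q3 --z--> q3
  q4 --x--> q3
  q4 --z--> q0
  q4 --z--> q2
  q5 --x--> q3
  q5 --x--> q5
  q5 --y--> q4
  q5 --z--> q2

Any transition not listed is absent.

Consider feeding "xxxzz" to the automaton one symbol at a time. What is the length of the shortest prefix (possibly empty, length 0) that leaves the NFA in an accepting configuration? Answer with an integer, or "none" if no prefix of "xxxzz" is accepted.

Start in {q0}.
Read 'x': q0→{q1}; now {q1}.
None of the earlier sets intersect F, but {q1} does.

1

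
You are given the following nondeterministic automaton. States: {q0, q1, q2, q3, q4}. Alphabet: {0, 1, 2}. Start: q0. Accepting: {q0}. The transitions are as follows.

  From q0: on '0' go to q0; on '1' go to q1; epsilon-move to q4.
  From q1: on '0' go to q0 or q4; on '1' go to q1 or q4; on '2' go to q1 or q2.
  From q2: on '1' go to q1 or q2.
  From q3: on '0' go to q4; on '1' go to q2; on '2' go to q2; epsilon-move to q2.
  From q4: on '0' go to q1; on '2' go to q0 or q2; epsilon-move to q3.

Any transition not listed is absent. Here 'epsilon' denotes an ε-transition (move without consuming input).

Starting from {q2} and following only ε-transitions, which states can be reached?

{q2}

Begin with {q2}.
No ε-moves leave this set, so the closure equals the set itself.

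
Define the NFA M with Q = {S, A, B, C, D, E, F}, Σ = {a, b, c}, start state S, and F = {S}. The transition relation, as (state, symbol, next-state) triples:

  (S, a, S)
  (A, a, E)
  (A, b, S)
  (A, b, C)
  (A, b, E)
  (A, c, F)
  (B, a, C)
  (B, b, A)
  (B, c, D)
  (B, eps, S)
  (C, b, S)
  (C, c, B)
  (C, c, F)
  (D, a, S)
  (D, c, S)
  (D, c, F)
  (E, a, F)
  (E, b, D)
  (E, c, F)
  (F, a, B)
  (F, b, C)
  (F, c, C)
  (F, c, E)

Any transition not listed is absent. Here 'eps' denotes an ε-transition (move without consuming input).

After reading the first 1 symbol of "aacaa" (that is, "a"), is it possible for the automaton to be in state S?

Yes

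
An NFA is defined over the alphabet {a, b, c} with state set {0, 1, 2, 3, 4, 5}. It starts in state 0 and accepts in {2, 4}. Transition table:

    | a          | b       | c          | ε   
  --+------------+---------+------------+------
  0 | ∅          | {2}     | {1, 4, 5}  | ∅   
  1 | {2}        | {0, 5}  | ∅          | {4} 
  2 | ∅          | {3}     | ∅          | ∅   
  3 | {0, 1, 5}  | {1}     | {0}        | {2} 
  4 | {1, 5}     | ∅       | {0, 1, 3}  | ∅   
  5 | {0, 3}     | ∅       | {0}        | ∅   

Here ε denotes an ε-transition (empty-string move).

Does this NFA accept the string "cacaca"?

Yes

Start in {0}.
Read 'c': 0→{1, 4, 5}; now {1, 4, 5}.
Read 'a': 1→{2}, 4→{1, 5}, 5→{0, 3}; union {0, 1, 2, 3, 5}; ε-closure = {0, 1, 2, 3, 4, 5}.
Read 'c': 0→{1, 4, 5}, 1→∅, 2→∅, 3→{0}, 4→{0, 1, 3}, 5→{0}; union {0, 1, 3, 4, 5}; ε-closure = {0, 1, 2, 3, 4, 5}.
Read 'a': 0→∅, 1→{2}, 2→∅, 3→{0, 1, 5}, 4→{1, 5}, 5→{0, 3}; union {0, 1, 2, 3, 5}; ε-closure = {0, 1, 2, 3, 4, 5}.
Read 'c': 0→{1, 4, 5}, 1→∅, 2→∅, 3→{0}, 4→{0, 1, 3}, 5→{0}; union {0, 1, 3, 4, 5}; ε-closure = {0, 1, 2, 3, 4, 5}.
Read 'a': 0→∅, 1→{2}, 2→∅, 3→{0, 1, 5}, 4→{1, 5}, 5→{0, 3}; union {0, 1, 2, 3, 5}; ε-closure = {0, 1, 2, 3, 4, 5}.
The final set {0, 1, 2, 3, 4, 5} contains the accepting states 2, 4.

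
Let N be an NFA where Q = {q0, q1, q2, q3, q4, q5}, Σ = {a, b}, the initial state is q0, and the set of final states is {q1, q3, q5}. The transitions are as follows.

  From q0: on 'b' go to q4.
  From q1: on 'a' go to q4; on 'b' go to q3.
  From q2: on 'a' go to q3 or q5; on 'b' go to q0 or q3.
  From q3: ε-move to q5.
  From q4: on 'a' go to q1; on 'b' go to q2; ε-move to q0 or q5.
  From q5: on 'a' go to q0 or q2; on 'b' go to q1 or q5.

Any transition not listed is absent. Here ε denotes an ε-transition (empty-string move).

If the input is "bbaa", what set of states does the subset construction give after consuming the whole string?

Start in {q0}.
Read 'b': q0→{q4}; union {q4}; ε-closure = {q0, q4, q5}.
Read 'b': q0→{q4}, q4→{q2}, q5→{q1, q5}; union {q1, q2, q4, q5}; ε-closure = {q0, q1, q2, q4, q5}.
Read 'a': q0→∅, q1→{q4}, q2→{q3, q5}, q4→{q1}, q5→{q0, q2}; now {q0, q1, q2, q3, q4, q5}.
Read 'a': q0→∅, q1→{q4}, q2→{q3, q5}, q3→∅, q4→{q1}, q5→{q0, q2}; now {q0, q1, q2, q3, q4, q5}.

{q0, q1, q2, q3, q4, q5}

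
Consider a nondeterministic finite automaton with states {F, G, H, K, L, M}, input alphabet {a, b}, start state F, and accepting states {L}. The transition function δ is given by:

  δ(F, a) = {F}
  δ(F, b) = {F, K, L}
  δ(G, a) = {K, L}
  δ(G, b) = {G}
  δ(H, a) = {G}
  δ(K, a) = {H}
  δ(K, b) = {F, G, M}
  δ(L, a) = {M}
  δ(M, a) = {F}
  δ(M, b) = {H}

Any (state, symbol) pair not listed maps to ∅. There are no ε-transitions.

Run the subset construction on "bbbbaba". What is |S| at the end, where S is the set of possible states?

6

Start in {F}.
Read 'b': F→{F, K, L}; now {F, K, L}.
Read 'b': F→{F, K, L}, K→{F, G, M}, L→∅; now {F, G, K, L, M}.
Read 'b': F→{F, K, L}, G→{G}, K→{F, G, M}, L→∅, M→{H}; now {F, G, H, K, L, M}.
Read 'b': F→{F, K, L}, G→{G}, H→∅, K→{F, G, M}, L→∅, M→{H}; now {F, G, H, K, L, M}.
Read 'a': F→{F}, G→{K, L}, H→{G}, K→{H}, L→{M}, M→{F}; now {F, G, H, K, L, M}.
Read 'b': F→{F, K, L}, G→{G}, H→∅, K→{F, G, M}, L→∅, M→{H}; now {F, G, H, K, L, M}.
Read 'a': F→{F}, G→{K, L}, H→{G}, K→{H}, L→{M}, M→{F}; now {F, G, H, K, L, M}.
That set has 6 states.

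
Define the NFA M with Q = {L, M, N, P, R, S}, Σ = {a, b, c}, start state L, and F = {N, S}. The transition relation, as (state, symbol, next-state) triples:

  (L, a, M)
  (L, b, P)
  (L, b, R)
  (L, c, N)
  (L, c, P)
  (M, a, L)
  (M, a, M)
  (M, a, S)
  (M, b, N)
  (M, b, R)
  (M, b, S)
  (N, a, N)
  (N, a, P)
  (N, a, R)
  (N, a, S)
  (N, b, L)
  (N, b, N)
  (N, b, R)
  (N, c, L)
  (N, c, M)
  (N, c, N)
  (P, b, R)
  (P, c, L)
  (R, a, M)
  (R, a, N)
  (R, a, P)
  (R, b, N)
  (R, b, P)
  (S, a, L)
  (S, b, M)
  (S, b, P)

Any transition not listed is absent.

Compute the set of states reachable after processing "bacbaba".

Start in {L}.
Read 'b': L→{P, R}; now {P, R}.
Read 'a': P→∅, R→{M, N, P}; now {M, N, P}.
Read 'c': M→∅, N→{L, M, N}, P→{L}; now {L, M, N}.
Read 'b': L→{P, R}, M→{N, R, S}, N→{L, N, R}; now {L, N, P, R, S}.
Read 'a': L→{M}, N→{N, P, R, S}, P→∅, R→{M, N, P}, S→{L}; now {L, M, N, P, R, S}.
Read 'b': L→{P, R}, M→{N, R, S}, N→{L, N, R}, P→{R}, R→{N, P}, S→{M, P}; now {L, M, N, P, R, S}.
Read 'a': L→{M}, M→{L, M, S}, N→{N, P, R, S}, P→∅, R→{M, N, P}, S→{L}; now {L, M, N, P, R, S}.

{L, M, N, P, R, S}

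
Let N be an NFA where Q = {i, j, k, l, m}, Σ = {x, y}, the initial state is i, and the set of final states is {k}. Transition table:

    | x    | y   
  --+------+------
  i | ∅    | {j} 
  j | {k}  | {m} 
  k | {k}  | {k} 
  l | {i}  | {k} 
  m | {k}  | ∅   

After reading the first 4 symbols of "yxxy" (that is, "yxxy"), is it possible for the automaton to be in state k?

Yes

Start in {i}.
Read 'y': i→{j}; now {j}.
Read 'x': j→{k}; now {k}.
Read 'x': k→{k}; now {k}.
Read 'y': k→{k}; now {k}.
State k is in {k}.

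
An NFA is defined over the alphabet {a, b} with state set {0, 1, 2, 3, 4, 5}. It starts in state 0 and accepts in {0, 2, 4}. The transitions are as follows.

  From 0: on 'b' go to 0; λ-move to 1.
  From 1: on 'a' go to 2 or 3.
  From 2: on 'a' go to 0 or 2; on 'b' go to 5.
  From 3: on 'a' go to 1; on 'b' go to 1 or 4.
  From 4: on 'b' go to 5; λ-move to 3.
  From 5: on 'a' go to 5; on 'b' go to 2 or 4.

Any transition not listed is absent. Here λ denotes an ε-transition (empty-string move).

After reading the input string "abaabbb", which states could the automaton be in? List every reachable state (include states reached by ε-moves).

{0, 1, 2, 3, 4, 5}

Start: ε-closure({0}) = {0, 1}.
Read 'a': {0, 1} → {2, 3}.
Read 'b': {2, 3} → {1, 3, 4, 5}.
Read 'a': {1, 3, 4, 5} → {1, 2, 3, 5}.
Read 'a': {1, 2, 3, 5} → {0, 1, 2, 3, 5}.
Read 'b': {0, 1, 2, 3, 5} → {0, 1, 2, 3, 4, 5}.
Read 'b': {0, 1, 2, 3, 4, 5} → {0, 1, 2, 3, 4, 5}.
Read 'b': {0, 1, 2, 3, 4, 5} → {0, 1, 2, 3, 4, 5}.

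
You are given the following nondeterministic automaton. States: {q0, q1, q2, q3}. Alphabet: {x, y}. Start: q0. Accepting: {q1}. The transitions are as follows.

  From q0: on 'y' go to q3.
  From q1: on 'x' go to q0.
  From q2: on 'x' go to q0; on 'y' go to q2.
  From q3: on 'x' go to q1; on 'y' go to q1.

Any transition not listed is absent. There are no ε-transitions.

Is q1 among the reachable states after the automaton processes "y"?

Start in {q0}.
Read 'y': q0→{q3}; now {q3}.
State q1 is not in {q3}.

No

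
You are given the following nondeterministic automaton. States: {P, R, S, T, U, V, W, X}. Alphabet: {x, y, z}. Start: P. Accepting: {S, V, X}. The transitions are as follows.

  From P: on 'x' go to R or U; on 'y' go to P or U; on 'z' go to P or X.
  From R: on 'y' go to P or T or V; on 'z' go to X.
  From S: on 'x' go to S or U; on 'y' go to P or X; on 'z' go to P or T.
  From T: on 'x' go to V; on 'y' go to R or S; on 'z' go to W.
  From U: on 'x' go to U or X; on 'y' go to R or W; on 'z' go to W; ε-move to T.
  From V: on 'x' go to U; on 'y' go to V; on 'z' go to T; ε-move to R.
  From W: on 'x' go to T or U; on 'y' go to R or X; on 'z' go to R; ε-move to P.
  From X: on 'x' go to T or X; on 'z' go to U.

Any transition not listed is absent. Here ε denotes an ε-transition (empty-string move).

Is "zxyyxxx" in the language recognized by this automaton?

Yes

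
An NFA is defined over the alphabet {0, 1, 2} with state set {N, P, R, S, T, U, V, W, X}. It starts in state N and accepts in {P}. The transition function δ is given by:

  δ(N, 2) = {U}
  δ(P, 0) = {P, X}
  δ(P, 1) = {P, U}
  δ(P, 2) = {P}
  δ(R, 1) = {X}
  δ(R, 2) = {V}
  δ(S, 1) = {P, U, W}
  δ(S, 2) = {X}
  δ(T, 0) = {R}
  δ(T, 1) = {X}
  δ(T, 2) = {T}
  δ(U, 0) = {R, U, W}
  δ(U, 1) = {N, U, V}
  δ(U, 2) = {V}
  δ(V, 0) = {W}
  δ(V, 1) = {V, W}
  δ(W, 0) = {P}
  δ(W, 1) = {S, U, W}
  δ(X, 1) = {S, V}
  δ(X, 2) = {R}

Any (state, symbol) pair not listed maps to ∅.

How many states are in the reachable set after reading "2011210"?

Start in {N}.
Read '2': N→{U}; now {U}.
Read '0': U→{R, U, W}; now {R, U, W}.
Read '1': R→{X}, U→{N, U, V}, W→{S, U, W}; now {N, S, U, V, W, X}.
Read '1': N→∅, S→{P, U, W}, U→{N, U, V}, V→{V, W}, W→{S, U, W}, X→{S, V}; now {N, P, S, U, V, W}.
Read '2': N→{U}, P→{P}, S→{X}, U→{V}, V→∅, W→∅; now {P, U, V, X}.
Read '1': P→{P, U}, U→{N, U, V}, V→{V, W}, X→{S, V}; now {N, P, S, U, V, W}.
Read '0': N→∅, P→{P, X}, S→∅, U→{R, U, W}, V→{W}, W→{P}; now {P, R, U, W, X}.
That set has 5 states.

5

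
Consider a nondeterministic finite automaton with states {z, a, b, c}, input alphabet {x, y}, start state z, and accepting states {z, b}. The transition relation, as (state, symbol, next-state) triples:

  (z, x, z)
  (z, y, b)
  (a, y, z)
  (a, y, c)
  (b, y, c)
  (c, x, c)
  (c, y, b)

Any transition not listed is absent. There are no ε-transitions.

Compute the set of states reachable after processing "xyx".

Start in {z}.
Read 'x': z→{z}; now {z}.
Read 'y': z→{b}; now {b}.
Read 'x': b→∅; now ∅.

∅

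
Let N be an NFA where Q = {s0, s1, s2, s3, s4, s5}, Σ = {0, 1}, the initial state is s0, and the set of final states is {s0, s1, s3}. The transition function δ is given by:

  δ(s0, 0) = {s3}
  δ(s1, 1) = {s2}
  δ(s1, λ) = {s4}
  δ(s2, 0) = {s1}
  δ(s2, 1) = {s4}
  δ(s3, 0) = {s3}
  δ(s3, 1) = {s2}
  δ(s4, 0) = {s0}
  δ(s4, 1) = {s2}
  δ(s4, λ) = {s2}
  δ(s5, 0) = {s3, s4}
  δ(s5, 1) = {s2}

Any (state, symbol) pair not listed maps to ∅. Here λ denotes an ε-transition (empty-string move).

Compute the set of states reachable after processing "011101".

{s2, s4}

Start in {s0}.
Read '0': {s0} → {s3}.
Read '1': {s3} → {s2}.
Read '1': {s2} → {s2, s4}.
Read '1': {s2, s4} → {s2, s4}.
Read '0': {s2, s4} → {s0, s1, s2, s4}.
Read '1': {s0, s1, s2, s4} → {s2, s4}.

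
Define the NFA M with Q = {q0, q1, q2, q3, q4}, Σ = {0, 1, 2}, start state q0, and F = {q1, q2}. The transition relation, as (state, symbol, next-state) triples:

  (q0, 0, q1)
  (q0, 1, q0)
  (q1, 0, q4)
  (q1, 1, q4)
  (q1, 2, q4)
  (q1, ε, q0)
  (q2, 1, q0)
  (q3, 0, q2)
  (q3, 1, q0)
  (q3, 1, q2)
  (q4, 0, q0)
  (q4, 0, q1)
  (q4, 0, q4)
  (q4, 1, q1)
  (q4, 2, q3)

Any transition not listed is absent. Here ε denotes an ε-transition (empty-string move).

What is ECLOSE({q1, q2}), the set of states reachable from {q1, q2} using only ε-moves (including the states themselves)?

Begin with {q1, q2}.
ε-move q1 → q0; add q0.

{q0, q1, q2}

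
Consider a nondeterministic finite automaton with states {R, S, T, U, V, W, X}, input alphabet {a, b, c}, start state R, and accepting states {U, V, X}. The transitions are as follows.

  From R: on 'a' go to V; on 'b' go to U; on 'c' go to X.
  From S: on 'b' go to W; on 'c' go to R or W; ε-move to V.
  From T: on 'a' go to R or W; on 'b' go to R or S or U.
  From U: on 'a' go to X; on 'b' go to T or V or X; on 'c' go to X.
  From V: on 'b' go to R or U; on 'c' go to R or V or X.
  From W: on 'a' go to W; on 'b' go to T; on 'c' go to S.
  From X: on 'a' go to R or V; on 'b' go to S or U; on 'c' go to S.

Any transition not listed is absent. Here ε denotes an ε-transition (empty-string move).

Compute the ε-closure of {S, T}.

{S, T, V}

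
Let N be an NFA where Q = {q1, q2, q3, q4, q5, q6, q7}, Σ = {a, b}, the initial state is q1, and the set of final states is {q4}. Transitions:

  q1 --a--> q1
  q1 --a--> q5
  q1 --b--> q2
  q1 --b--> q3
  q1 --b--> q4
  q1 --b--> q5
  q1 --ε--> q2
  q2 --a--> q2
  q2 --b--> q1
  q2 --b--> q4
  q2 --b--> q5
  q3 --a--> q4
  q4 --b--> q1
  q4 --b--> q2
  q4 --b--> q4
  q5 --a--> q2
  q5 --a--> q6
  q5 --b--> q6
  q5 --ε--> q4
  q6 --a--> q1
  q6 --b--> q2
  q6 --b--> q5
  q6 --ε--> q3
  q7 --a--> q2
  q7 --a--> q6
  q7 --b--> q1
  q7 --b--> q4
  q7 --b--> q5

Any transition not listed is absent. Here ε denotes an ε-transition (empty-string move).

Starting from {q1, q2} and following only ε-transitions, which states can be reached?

{q1, q2}

Begin with {q1, q2}.
No ε-moves leave this set, so the closure equals the set itself.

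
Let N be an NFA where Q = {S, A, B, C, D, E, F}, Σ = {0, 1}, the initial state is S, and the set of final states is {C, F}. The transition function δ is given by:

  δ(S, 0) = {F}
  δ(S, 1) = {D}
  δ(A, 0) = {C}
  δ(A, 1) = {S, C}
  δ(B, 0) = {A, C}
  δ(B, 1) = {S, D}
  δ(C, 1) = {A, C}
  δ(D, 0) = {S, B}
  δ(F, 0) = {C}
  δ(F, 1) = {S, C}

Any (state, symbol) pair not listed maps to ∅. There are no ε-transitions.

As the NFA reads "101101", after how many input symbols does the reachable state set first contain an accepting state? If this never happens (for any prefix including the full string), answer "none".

Start in {S}.
Read '1': S→{D}; now {D}.
Read '0': D→{S, B}; now {S, B}.
Read '1': S→{D}, B→{S, D}; now {S, D}.
Read '1': S→{D}, D→∅; now {D}.
Read '0': D→{S, B}; now {S, B}.
Read '1': S→{D}, B→{S, D}; now {S, D}.
No reachable set along the way intersects F.

none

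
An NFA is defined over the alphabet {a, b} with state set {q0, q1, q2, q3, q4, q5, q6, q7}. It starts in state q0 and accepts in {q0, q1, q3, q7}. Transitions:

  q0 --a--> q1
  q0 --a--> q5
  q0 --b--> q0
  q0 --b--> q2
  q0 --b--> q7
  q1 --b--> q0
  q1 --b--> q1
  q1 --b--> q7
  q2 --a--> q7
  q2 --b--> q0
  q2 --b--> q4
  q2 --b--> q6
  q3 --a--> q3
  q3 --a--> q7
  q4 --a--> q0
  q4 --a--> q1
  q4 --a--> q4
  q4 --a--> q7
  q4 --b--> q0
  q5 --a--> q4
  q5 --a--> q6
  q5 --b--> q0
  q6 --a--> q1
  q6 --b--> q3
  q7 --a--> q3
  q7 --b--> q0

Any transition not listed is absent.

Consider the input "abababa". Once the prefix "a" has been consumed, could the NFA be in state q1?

Yes

Start in {q0}.
Read 'a': q0→{q1, q5}; now {q1, q5}.
State q1 is in {q1, q5}.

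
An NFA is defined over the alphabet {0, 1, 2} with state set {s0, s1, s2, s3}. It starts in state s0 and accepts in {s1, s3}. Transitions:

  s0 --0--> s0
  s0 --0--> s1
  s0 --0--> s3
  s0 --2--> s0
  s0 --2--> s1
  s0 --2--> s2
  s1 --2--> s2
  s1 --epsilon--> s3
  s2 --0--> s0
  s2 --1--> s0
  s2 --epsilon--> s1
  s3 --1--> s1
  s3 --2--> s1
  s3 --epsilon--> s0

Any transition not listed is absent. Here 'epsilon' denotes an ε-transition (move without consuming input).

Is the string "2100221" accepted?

Start in {s0}.
Read '2': {s0} → {s0, s1, s2, s3}.
Read '1': {s0, s1, s2, s3} → {s0, s1, s3}.
Read '0': {s0, s1, s3} → {s0, s1, s3}.
Read '0': {s0, s1, s3} → {s0, s1, s3}.
Read '2': {s0, s1, s3} → {s0, s1, s2, s3}.
Read '2': {s0, s1, s2, s3} → {s0, s1, s2, s3}.
Read '1': {s0, s1, s2, s3} → {s0, s1, s3}.
The final set {s0, s1, s3} contains the accepting states s1, s3.

Yes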